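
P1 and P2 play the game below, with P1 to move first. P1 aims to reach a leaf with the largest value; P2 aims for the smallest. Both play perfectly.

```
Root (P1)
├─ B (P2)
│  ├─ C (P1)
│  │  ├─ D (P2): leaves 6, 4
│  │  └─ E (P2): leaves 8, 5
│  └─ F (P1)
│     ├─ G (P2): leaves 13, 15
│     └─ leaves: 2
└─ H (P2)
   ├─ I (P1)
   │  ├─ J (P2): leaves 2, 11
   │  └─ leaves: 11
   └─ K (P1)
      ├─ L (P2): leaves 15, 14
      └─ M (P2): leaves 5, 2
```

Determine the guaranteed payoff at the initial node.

11

D (P2): min(6, 4) = 4
E (P2): min(8, 5) = 5
C (P1): max(4, 5) = 5
G (P2): min(13, 15) = 13
F (P1): max(13, 2) = 13
B (P2): min(5, 13) = 5
J (P2): min(2, 11) = 2
I (P1): max(2, 11) = 11
L (P2): min(15, 14) = 14
M (P2): min(5, 2) = 2
K (P1): max(14, 2) = 14
H (P2): min(11, 14) = 11
Root (P1): max(5, 11) = 11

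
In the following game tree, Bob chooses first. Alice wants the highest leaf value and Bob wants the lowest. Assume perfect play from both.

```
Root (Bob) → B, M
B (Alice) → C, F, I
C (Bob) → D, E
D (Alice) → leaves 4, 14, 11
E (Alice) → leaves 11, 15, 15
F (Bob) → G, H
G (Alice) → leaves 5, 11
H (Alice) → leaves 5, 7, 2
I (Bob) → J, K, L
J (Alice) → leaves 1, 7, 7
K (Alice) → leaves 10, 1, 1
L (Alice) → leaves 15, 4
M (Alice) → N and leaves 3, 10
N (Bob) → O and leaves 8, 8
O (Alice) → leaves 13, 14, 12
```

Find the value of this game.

10

D (Alice): max(4, 14, 11) = 14
E (Alice): max(11, 15, 15) = 15
C (Bob): min(14, 15) = 14
G (Alice): max(5, 11) = 11
H (Alice): max(5, 7, 2) = 7
F (Bob): min(11, 7) = 7
J (Alice): max(1, 7, 7) = 7
K (Alice): max(10, 1, 1) = 10
L (Alice): max(15, 4) = 15
I (Bob): min(7, 10, 15) = 7
B (Alice): max(14, 7, 7) = 14
O (Alice): max(13, 14, 12) = 14
N (Bob): min(14, 8, 8) = 8
M (Alice): max(8, 3, 10) = 10
Root (Bob): min(14, 10) = 10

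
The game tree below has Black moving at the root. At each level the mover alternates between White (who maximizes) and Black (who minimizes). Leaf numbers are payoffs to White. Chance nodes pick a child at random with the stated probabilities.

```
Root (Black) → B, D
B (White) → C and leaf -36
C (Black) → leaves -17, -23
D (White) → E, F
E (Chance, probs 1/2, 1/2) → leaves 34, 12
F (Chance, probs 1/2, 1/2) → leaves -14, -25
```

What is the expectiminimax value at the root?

-23

C (Black): min(-17, -23) = -23
B (White): max(-23, -36) = -23
E (Chance): 1/2·34 + 1/2·12 = 23
F (Chance): 1/2·-14 + 1/2·-25 = -19.5
D (White): max(23, -19.5) = 23
Root (Black): min(-23, 23) = -23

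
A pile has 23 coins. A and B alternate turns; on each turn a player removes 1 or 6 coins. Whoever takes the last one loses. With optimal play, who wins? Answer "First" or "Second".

Positions where the player to move wins (W) vs loses (L):
i:   0  1  2  3  4  5  6  7  8  9 10 11 12 13 14 15 16 17 18 19 20 21 22 23
     W  L  W  L  W  L  W  W  L  W  L  W  L  W  W  L  W  L  W  L  W  W  L  W
Position 23 is W, so the first player wins.

First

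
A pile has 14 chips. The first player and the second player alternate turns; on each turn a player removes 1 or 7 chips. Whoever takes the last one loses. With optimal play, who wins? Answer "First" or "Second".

Positions where the player to move wins (W) vs loses (L):
i:   0  1  2  3  4  5  6  7  8  9 10 11 12 13 14
     W  L  W  L  W  L  W  L  W  L  W  L  W  L  W
Position 14 is W, so the first player wins.

First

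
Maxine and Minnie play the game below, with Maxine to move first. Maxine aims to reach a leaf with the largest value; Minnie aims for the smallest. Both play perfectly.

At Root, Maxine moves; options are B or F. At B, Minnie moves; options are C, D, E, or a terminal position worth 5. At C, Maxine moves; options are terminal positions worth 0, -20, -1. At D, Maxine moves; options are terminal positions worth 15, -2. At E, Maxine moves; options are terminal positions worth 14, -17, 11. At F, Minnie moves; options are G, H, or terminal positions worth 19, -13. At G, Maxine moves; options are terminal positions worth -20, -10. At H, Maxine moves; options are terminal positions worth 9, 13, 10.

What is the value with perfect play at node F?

G: max(-20, -10) = -10
H: max(9, 13, 10) = 13
F: min(-10, 13, 19, -13) = -13

-13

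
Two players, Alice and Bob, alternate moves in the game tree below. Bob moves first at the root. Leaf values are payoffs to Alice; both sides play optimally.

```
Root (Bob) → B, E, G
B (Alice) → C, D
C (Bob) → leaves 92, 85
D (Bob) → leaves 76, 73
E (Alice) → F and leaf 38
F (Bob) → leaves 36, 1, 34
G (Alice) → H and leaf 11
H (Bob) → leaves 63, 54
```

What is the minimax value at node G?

H: min(63, 54) = 54
G: max(54, 11) = 54

54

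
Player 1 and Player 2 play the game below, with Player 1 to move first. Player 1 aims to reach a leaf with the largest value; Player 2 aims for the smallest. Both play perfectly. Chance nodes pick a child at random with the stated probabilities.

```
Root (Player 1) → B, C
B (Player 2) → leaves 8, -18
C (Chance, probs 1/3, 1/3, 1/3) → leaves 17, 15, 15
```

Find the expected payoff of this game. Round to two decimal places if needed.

B (Player 2): min(8, -18) = -18
C (Chance): 1/3·17 + 1/3·15 + 1/3·15 = 15.67
Root (Player 1): max(-18, 15.67) = 15.67

15.67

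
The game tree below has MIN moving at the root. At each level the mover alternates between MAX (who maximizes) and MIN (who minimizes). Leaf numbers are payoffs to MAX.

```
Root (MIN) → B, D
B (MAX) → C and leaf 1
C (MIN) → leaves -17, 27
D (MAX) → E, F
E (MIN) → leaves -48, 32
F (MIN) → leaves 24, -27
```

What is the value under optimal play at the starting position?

-27

C (MIN): min(-17, 27) = -17
B (MAX): max(-17, 1) = 1
E (MIN): min(-48, 32) = -48
F (MIN): min(24, -27) = -27
D (MAX): max(-48, -27) = -27
Root (MIN): min(1, -27) = -27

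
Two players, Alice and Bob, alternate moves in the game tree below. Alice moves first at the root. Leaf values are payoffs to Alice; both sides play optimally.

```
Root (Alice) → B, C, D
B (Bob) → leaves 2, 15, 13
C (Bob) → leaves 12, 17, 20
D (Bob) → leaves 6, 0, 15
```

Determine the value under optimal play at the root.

12

B (Bob): min(2, 15, 13) = 2
C (Bob): min(12, 17, 20) = 12
D (Bob): min(6, 0, 15) = 0
Root (Alice): max(2, 12, 0) = 12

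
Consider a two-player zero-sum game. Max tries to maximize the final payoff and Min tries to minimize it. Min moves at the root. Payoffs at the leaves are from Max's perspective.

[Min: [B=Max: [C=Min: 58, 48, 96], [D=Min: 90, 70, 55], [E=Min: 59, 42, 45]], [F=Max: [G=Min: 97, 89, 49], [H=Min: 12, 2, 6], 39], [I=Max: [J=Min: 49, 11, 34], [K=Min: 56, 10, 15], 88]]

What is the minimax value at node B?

55

C: min(58, 48, 96) = 48
D: min(90, 70, 55) = 55
E: min(59, 42, 45) = 42
B: max(48, 55, 42) = 55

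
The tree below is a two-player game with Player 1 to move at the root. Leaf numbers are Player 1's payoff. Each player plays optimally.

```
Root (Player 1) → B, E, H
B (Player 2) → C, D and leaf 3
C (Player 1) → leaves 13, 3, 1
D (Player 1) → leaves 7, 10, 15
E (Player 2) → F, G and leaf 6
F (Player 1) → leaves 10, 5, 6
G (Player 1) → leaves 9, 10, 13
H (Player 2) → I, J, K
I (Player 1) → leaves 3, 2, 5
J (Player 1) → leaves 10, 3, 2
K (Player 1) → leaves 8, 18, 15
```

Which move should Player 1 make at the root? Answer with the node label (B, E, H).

E

C (Player 1): max(13, 3, 1) = 13
D (Player 1): max(7, 10, 15) = 15
B (Player 2): min(13, 15, 3) = 3
F (Player 1): max(10, 5, 6) = 10
G (Player 1): max(9, 10, 13) = 13
E (Player 2): min(10, 13, 6) = 6
I (Player 1): max(3, 2, 5) = 5
J (Player 1): max(10, 3, 2) = 10
K (Player 1): max(8, 18, 15) = 18
H (Player 2): min(5, 10, 18) = 5
Root (Player 1): max(3, 6, 5) = 6
Player 1 picks the child with the highest value: E (value 6).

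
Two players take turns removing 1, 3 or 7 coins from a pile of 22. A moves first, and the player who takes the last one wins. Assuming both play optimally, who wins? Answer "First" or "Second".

Second

Compute winning (W) and losing (L) positions by backward induction:
i:   0  1  2  3  4  5  6  7  8  9 10 11 12 13 14 15 16 17 18 19 20 21 22
     L  W  L  W  L  W  L  W  L  W  L  W  L  W  L  W  L  W  L  W  L  W  L
Position 22 is L, so the second player wins.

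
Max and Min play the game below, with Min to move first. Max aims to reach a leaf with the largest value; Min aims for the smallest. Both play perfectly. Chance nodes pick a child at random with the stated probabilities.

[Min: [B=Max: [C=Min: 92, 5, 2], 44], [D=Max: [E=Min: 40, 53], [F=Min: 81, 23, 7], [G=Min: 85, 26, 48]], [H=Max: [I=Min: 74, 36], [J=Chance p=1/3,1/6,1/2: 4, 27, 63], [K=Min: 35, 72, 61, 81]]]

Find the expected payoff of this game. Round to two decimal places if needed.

37.33

C (Min): min(92, 5, 2) = 2
B (Max): max(2, 44) = 44
E (Min): min(40, 53) = 40
F (Min): min(81, 23, 7) = 7
G (Min): min(85, 26, 48) = 26
D (Max): max(40, 7, 26) = 40
I (Min): min(74, 36) = 36
J (Chance): 1/3·4 + 1/6·27 + 1/2·63 = 37.33
K (Min): min(35, 72, 61, 81) = 35
H (Max): max(36, 37.33, 35) = 37.33
Root (Min): min(44, 40, 37.33) = 37.33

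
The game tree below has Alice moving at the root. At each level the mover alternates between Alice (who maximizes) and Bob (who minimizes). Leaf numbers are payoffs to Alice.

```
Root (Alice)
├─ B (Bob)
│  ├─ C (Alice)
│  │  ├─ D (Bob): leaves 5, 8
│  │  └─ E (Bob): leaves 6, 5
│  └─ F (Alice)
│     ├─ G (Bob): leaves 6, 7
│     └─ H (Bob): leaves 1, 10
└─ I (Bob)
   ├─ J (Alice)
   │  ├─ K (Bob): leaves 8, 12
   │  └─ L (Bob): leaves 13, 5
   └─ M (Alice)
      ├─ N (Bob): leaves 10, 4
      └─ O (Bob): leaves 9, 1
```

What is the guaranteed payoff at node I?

4

K: min(8, 12) = 8
L: min(13, 5) = 5
J: max(8, 5) = 8
N: min(10, 4) = 4
O: min(9, 1) = 1
M: max(4, 1) = 4
I: min(8, 4) = 4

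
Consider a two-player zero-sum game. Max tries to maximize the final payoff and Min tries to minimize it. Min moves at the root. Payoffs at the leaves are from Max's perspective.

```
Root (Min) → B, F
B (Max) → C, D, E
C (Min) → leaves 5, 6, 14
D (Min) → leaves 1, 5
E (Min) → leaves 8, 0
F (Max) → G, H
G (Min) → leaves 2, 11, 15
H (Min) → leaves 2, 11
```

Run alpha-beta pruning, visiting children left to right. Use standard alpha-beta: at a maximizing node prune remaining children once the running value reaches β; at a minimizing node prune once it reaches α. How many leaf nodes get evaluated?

10

C [α=-∞,β=+∞]: v=5
D [α=5,β=+∞]: v=1 after child 1 ≤ α → α-cutoff, skip 1
E [α=5,β=+∞]: v=0
B [α=-∞,β=+∞]: v=5
G [α=-∞,β=5]: v=2
H [α=2,β=5]: v=2 after child 1 ≤ α → α-cutoff, skip 1
F [α=-∞,β=5]: v=2
Root [α=-∞,β=+∞]: v=2
Leaves evaluated: 10 of 12.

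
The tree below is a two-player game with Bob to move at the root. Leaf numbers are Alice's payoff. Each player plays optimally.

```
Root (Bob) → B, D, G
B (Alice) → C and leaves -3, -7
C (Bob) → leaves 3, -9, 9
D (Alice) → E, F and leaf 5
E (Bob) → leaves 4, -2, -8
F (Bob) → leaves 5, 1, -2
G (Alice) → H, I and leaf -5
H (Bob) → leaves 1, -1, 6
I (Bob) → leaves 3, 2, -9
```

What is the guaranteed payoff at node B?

C: min(3, -9, 9) = -9
B: max(-9, -3, -7) = -3

-3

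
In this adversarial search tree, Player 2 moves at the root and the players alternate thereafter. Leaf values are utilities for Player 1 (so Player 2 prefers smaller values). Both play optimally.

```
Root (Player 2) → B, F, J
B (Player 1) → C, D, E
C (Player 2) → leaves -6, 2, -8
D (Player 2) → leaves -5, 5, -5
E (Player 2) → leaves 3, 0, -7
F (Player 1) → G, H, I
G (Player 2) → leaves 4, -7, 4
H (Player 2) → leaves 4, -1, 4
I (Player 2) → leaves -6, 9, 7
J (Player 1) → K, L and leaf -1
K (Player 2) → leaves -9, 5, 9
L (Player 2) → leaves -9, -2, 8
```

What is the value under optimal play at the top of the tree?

C (Player 2): min(-6, 2, -8) = -8
D (Player 2): min(-5, 5, -5) = -5
E (Player 2): min(3, 0, -7) = -7
B (Player 1): max(-8, -5, -7) = -5
G (Player 2): min(4, -7, 4) = -7
H (Player 2): min(4, -1, 4) = -1
I (Player 2): min(-6, 9, 7) = -6
F (Player 1): max(-7, -1, -6) = -1
K (Player 2): min(-9, 5, 9) = -9
L (Player 2): min(-9, -2, 8) = -9
J (Player 1): max(-9, -9, -1) = -1
Root (Player 2): min(-5, -1, -1) = -5

-5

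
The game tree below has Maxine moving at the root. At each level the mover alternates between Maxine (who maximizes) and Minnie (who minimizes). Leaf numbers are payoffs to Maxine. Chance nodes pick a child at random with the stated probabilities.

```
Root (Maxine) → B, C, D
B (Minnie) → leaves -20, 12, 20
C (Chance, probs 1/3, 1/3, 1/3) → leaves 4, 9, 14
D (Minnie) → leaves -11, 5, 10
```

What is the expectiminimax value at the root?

B (Minnie): min(-20, 12, 20) = -20
C (Chance): 1/3·4 + 1/3·9 + 1/3·14 = 9
D (Minnie): min(-11, 5, 10) = -11
Root (Maxine): max(-20, 9, -11) = 9

9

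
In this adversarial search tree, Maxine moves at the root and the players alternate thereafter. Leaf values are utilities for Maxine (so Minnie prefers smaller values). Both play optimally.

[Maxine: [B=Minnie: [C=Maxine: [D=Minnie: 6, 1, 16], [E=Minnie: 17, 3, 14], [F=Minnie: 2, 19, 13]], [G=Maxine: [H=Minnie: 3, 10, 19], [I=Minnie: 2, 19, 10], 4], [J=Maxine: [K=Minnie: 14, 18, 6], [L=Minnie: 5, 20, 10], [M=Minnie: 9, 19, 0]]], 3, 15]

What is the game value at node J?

K: min(14, 18, 6) = 6
L: min(5, 20, 10) = 5
M: min(9, 19, 0) = 0
J: max(6, 5, 0) = 6

6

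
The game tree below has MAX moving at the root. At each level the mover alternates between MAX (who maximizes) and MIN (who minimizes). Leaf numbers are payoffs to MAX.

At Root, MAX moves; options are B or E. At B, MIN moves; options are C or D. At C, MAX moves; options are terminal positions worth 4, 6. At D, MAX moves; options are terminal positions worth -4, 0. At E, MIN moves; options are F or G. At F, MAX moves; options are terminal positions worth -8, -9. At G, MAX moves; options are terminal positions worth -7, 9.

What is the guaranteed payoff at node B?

0

C: max(4, 6) = 6
D: max(-4, 0) = 0
B: min(6, 0) = 0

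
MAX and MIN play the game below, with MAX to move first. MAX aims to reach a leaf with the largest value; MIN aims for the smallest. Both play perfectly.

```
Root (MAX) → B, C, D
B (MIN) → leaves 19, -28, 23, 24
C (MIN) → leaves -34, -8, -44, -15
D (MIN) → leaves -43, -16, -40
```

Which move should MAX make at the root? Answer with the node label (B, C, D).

B

B (MIN): min(19, -28, 23, 24) = -28
C (MIN): min(-34, -8, -44, -15) = -44
D (MIN): min(-43, -16, -40) = -43
Root (MAX): max(-28, -44, -43) = -28
MAX picks the child with the highest value: B (value -28).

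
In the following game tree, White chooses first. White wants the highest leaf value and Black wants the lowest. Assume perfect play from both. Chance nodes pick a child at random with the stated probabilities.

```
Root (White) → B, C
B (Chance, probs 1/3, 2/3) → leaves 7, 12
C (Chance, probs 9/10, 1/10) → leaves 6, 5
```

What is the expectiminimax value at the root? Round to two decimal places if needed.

B (Chance): 1/3·7 + 2/3·12 = 10.33
C (Chance): 9/10·6 + 1/10·5 = 5.9
Root (White): max(10.33, 5.9) = 10.33

10.33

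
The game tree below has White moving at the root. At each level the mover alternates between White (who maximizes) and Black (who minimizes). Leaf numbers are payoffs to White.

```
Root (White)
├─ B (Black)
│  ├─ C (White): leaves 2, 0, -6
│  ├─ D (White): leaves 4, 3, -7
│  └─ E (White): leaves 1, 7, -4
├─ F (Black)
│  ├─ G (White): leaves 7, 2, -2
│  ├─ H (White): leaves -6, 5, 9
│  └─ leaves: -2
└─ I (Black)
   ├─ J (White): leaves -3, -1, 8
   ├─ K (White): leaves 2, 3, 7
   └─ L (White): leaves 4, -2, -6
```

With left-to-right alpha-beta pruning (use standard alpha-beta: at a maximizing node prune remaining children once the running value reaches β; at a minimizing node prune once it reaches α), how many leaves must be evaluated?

22

C [α=-∞,β=+∞]: v=2
D [α=-∞,β=2]: v=4 after child 1 ≥ β → β-cutoff, skip 2
E [α=-∞,β=2]: v=7 after child 2 ≥ β → β-cutoff, skip 1
B [α=-∞,β=+∞]: v=2
G [α=2,β=+∞]: v=7
H [α=2,β=7]: v=9
F [α=2,β=+∞]: v=-2
J [α=2,β=+∞]: v=8
K [α=2,β=8]: v=7
L [α=2,β=7]: v=4
I [α=2,β=+∞]: v=4
Root [α=-∞,β=+∞]: v=4
Leaves evaluated: 22 of 25.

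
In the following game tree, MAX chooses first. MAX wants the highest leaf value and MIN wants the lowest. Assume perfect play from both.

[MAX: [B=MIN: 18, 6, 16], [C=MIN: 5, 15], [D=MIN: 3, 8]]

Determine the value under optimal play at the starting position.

6

B (MIN): min(18, 6, 16) = 6
C (MIN): min(5, 15) = 5
D (MIN): min(3, 8) = 3
Root (MAX): max(6, 5, 3) = 6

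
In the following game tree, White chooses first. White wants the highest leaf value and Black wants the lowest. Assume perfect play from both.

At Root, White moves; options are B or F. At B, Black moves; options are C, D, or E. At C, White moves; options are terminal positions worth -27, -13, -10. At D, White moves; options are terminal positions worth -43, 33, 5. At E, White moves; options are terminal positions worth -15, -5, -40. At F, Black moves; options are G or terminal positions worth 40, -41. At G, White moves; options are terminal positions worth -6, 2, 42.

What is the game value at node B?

-10

C: max(-27, -13, -10) = -10
D: max(-43, 33, 5) = 33
E: max(-15, -5, -40) = -5
B: min(-10, 33, -5) = -10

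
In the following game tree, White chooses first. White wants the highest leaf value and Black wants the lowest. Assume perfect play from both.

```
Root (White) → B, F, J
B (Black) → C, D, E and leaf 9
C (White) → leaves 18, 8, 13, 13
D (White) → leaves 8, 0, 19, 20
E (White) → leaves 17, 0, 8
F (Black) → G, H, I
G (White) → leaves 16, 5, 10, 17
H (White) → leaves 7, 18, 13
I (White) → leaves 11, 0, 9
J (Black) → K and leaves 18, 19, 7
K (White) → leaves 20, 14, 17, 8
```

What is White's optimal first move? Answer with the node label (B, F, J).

F

C (White): max(18, 8, 13, 13) = 18
D (White): max(8, 0, 19, 20) = 20
E (White): max(17, 0, 8) = 17
B (Black): min(18, 20, 17, 9) = 9
G (White): max(16, 5, 10, 17) = 17
H (White): max(7, 18, 13) = 18
I (White): max(11, 0, 9) = 11
F (Black): min(17, 18, 11) = 11
K (White): max(20, 14, 17, 8) = 20
J (Black): min(20, 18, 19, 7) = 7
Root (White): max(9, 11, 7) = 11
White picks the child with the highest value: F (value 11).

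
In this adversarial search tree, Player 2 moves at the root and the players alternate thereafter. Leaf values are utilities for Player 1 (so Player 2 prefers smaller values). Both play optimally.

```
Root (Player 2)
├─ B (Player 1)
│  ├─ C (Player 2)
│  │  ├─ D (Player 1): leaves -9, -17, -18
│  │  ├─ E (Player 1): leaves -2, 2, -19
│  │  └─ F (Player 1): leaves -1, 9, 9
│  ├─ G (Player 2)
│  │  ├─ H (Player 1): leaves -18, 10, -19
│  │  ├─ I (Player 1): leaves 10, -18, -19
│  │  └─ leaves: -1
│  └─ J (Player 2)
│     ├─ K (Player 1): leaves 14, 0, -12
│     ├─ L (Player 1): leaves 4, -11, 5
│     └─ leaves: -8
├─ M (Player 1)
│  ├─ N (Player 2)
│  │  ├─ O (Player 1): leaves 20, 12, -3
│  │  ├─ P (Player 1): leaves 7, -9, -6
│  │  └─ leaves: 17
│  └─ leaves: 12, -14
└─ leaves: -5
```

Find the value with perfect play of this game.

-5

D (Player 1): max(-9, -17, -18) = -9
E (Player 1): max(-2, 2, -19) = 2
F (Player 1): max(-1, 9, 9) = 9
C (Player 2): min(-9, 2, 9) = -9
H (Player 1): max(-18, 10, -19) = 10
I (Player 1): max(10, -18, -19) = 10
G (Player 2): min(10, 10, -1) = -1
K (Player 1): max(14, 0, -12) = 14
L (Player 1): max(4, -11, 5) = 5
J (Player 2): min(14, 5, -8) = -8
B (Player 1): max(-9, -1, -8) = -1
O (Player 1): max(20, 12, -3) = 20
P (Player 1): max(7, -9, -6) = 7
N (Player 2): min(20, 7, 17) = 7
M (Player 1): max(7, 12, -14) = 12
Root (Player 2): min(-1, 12, -5) = -5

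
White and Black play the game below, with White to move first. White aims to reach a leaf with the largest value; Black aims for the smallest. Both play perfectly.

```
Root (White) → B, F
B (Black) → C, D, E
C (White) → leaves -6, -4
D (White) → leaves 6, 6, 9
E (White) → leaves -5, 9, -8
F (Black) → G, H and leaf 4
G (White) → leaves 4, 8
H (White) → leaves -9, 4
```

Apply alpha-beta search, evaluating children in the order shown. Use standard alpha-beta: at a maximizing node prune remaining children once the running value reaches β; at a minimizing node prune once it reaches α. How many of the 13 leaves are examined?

10

C [α=-∞,β=+∞]: v=-4
D [α=-∞,β=-4]: v=6 after child 1 ≥ β → β-cutoff, skip 2
E [α=-∞,β=-4]: v=9 after child 2 ≥ β → β-cutoff, skip 1
B [α=-∞,β=+∞]: v=-4
G [α=-4,β=+∞]: v=8
H [α=-4,β=8]: v=4
F [α=-4,β=+∞]: v=4
Root [α=-∞,β=+∞]: v=4
Leaves evaluated: 10 of 13.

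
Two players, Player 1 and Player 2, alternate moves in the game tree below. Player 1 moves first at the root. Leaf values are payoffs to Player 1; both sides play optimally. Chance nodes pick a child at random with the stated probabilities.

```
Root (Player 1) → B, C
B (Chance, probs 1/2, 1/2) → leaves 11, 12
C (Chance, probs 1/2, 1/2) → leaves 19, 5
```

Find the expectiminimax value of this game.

12

B (Chance): 1/2·11 + 1/2·12 = 11.5
C (Chance): 1/2·19 + 1/2·5 = 12
Root (Player 1): max(11.5, 12) = 12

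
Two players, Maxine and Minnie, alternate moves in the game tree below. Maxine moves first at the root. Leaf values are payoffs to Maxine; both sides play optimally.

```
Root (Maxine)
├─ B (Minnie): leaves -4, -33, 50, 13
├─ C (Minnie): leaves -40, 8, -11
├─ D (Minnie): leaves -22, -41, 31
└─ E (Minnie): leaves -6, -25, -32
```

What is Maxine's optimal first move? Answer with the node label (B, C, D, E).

B (Minnie): min(-4, -33, 50, 13) = -33
C (Minnie): min(-40, 8, -11) = -40
D (Minnie): min(-22, -41, 31) = -41
E (Minnie): min(-6, -25, -32) = -32
Root (Maxine): max(-33, -40, -41, -32) = -32
Maxine picks the child with the highest value: E (value -32).

E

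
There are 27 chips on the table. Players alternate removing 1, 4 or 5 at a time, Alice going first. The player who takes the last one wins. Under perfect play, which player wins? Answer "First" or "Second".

i:   0  1  2  3  4  5  6  7  8  9 10 11 12 13 14 15 16 17 18 19 20 21 22 23 24 25 26 27
     L  W  L  W  W  W  W  W  L  W  L  W  W  W  W  W  L  W  L  W  W  W  W  W  L  W  L  W
Position 27 is W, so the first player wins.

First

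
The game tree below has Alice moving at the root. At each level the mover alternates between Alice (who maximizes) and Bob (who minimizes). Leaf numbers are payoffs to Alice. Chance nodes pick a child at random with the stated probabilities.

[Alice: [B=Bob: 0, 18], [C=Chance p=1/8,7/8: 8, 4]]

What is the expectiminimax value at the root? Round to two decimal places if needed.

B (Bob): min(0, 18) = 0
C (Chance): 1/8·8 + 7/8·4 = 4.5
Root (Alice): max(0, 4.5) = 4.5

4.5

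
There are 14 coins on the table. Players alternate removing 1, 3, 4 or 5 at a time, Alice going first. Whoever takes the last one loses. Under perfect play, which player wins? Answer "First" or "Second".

First

W/L table (W = player to move can force a win):
i:   0  1  2  3  4  5  6  7  8  9 10 11 12 13 14
     W  L  W  L  W  W  W  W  W  L  W  L  W  W  W
Position 14 is W, so the first player wins.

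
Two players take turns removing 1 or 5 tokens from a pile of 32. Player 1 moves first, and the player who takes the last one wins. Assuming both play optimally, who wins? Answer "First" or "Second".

Second

Positions where the player to move wins (W) vs loses (L):
i:   0  1  2  3  4  5  6  7  8  9 10 11 12 13 14 15 16 17 18 19 20 21 22 23 24 25 26 27 28 29 30 31 32
     L  W  L  W  L  W  L  W  L  W  L  W  L  W  L  W  L  W  L  W  L  W  L  W  L  W  L  W  L  W  L  W  L
Position 32 is L, so the second player wins.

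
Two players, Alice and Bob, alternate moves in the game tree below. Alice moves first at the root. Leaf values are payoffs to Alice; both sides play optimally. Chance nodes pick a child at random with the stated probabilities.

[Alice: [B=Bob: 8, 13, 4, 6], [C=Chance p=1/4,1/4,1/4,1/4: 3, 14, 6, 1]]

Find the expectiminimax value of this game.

6

B (Bob): min(8, 13, 4, 6) = 4
C (Chance): 1/4·3 + 1/4·14 + 1/4·6 + 1/4·1 = 6
Root (Alice): max(4, 6) = 6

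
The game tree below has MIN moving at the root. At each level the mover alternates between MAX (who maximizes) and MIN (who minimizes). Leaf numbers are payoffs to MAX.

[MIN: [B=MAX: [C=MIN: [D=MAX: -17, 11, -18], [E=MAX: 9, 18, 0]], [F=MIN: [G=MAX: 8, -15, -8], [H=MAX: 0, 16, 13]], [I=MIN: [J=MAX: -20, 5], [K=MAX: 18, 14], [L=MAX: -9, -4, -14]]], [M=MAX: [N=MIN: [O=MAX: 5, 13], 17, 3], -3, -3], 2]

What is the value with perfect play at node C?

11

D: max(-17, 11, -18) = 11
E: max(9, 18, 0) = 18
C: min(11, 18) = 11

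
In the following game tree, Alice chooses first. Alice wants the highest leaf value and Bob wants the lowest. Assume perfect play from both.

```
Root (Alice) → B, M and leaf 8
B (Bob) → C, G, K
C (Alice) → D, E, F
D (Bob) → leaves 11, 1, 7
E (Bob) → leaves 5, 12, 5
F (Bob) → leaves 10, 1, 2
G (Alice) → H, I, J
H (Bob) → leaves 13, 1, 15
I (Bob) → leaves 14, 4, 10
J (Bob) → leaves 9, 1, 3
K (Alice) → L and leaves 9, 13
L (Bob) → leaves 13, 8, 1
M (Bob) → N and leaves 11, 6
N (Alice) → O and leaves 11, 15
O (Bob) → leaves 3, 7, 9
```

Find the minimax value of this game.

D (Bob): min(11, 1, 7) = 1
E (Bob): min(5, 12, 5) = 5
F (Bob): min(10, 1, 2) = 1
C (Alice): max(1, 5, 1) = 5
H (Bob): min(13, 1, 15) = 1
I (Bob): min(14, 4, 10) = 4
J (Bob): min(9, 1, 3) = 1
G (Alice): max(1, 4, 1) = 4
L (Bob): min(13, 8, 1) = 1
K (Alice): max(1, 9, 13) = 13
B (Bob): min(5, 4, 13) = 4
O (Bob): min(3, 7, 9) = 3
N (Alice): max(3, 11, 15) = 15
M (Bob): min(15, 11, 6) = 6
Root (Alice): max(4, 6, 8) = 8

8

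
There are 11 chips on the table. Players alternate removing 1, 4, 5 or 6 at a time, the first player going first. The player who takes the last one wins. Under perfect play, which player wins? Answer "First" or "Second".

Second

i:   0  1  2  3  4  5  6  7  8  9 10 11
     L  W  L  W  W  W  W  W  W  L  W  L
Position 11 is L, so the second player wins.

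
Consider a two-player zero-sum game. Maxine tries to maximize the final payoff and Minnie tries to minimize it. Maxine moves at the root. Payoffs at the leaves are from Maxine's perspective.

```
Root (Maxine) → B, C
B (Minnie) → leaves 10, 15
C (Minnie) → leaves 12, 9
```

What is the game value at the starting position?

B (Minnie): min(10, 15) = 10
C (Minnie): min(12, 9) = 9
Root (Maxine): max(10, 9) = 10

10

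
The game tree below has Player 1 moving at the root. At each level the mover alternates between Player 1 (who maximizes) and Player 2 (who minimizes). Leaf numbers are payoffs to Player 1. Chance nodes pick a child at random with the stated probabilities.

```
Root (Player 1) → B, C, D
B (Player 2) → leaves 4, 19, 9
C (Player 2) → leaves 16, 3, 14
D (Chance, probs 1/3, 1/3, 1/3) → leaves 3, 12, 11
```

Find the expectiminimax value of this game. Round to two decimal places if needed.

B (Player 2): min(4, 19, 9) = 4
C (Player 2): min(16, 3, 14) = 3
D (Chance): 1/3·3 + 1/3·12 + 1/3·11 = 8.67
Root (Player 1): max(4, 3, 8.67) = 8.67

8.67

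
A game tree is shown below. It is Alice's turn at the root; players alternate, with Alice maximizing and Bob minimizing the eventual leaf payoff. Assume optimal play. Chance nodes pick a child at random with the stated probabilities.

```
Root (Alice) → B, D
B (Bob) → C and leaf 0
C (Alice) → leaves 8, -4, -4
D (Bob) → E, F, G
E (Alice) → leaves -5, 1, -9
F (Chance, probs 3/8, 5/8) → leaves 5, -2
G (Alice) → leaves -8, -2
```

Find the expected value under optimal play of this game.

0

C (Alice): max(8, -4, -4) = 8
B (Bob): min(8, 0) = 0
E (Alice): max(-5, 1, -9) = 1
F (Chance): 3/8·5 + 5/8·-2 = 0.62
G (Alice): max(-8, -2) = -2
D (Bob): min(1, 0.62, -2) = -2
Root (Alice): max(0, -2) = 0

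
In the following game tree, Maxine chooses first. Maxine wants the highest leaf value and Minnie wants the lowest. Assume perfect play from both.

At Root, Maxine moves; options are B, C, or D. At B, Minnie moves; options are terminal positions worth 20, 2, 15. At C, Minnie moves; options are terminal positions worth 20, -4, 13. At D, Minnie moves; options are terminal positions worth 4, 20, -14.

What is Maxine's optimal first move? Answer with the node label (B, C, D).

B

B (Minnie): min(20, 2, 15) = 2
C (Minnie): min(20, -4, 13) = -4
D (Minnie): min(4, 20, -14) = -14
Root (Maxine): max(2, -4, -14) = 2
Maxine picks the child with the highest value: B (value 2).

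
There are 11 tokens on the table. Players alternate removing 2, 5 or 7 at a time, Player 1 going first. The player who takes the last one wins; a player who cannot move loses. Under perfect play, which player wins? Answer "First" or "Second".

First

i:   0  1  2  3  4  5  6  7  8  9 10 11
     L  L  W  W  L  W  W  W  W  W  L  W
Position 11 is W, so the first player wins.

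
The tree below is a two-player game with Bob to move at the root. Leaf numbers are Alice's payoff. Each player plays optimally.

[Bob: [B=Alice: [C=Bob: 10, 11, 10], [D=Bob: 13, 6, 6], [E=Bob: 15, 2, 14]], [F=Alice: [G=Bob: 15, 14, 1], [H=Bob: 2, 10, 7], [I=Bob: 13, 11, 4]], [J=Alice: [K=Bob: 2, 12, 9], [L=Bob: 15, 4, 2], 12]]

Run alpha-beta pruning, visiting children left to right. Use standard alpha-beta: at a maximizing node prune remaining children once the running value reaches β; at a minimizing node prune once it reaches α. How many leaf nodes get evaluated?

23

C [α=-∞,β=+∞]: v=10
D [α=10,β=+∞]: v=6 after child 2 ≤ α → α-cutoff, skip 1
E [α=10,β=+∞]: v=2 after child 2 ≤ α → α-cutoff, skip 1
B [α=-∞,β=+∞]: v=10
G [α=-∞,β=10]: v=1
H [α=1,β=10]: v=2
I [α=2,β=10]: v=4
F [α=-∞,β=10]: v=4
K [α=-∞,β=4]: v=2
L [α=2,β=4]: v=2
J [α=-∞,β=4]: v=12
Root [α=-∞,β=+∞]: v=4
Leaves evaluated: 23 of 25.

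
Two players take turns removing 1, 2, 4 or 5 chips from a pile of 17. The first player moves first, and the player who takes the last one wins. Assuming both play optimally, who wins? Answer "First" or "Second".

Compute winning (W) and losing (L) positions by backward induction:
i:   0  1  2  3  4  5  6  7  8  9 10 11 12 13 14 15 16 17
     L  W  W  L  W  W  L  W  W  L  W  W  L  W  W  L  W  W
Position 17 is W, so the first player wins.

First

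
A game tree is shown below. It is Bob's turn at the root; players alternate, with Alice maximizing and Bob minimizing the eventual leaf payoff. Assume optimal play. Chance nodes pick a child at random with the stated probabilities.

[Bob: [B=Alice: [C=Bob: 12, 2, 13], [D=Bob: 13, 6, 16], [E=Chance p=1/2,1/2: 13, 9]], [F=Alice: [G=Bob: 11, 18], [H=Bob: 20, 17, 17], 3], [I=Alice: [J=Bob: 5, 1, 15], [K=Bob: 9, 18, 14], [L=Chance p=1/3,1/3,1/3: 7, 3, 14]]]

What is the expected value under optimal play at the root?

C (Bob): min(12, 2, 13) = 2
D (Bob): min(13, 6, 16) = 6
E (Chance): 1/2·13 + 1/2·9 = 11
B (Alice): max(2, 6, 11) = 11
G (Bob): min(11, 18) = 11
H (Bob): min(20, 17, 17) = 17
F (Alice): max(11, 17, 3) = 17
J (Bob): min(5, 1, 15) = 1
K (Bob): min(9, 18, 14) = 9
L (Chance): 1/3·7 + 1/3·3 + 1/3·14 = 8
I (Alice): max(1, 9, 8) = 9
Root (Bob): min(11, 17, 9) = 9

9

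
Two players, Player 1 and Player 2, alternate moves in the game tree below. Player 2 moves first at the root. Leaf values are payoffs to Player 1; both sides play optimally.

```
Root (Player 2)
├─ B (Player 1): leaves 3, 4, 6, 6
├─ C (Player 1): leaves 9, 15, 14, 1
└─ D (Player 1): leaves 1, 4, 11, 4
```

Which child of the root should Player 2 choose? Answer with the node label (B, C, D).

B (Player 1): max(3, 4, 6, 6) = 6
C (Player 1): max(9, 15, 14, 1) = 15
D (Player 1): max(1, 4, 11, 4) = 11
Root (Player 2): min(6, 15, 11) = 6
Player 2 picks the child with the lowest value: B (value 6).

B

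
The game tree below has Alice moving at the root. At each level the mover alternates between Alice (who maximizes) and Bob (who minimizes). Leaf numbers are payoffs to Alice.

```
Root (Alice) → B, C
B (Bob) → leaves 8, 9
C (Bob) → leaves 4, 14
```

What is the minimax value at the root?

8

B (Bob): min(8, 9) = 8
C (Bob): min(4, 14) = 4
Root (Alice): max(8, 4) = 8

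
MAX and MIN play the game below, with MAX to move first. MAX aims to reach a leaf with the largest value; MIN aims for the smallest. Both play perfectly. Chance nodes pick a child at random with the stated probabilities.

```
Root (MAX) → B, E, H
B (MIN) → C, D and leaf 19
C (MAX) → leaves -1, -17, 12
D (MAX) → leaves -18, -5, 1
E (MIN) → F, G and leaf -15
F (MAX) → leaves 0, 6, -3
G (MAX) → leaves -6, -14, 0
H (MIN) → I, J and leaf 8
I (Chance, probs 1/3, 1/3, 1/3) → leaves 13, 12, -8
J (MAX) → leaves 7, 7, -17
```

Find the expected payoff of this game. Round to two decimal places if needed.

5.67

C (MAX): max(-1, -17, 12) = 12
D (MAX): max(-18, -5, 1) = 1
B (MIN): min(12, 1, 19) = 1
F (MAX): max(0, 6, -3) = 6
G (MAX): max(-6, -14, 0) = 0
E (MIN): min(6, 0, -15) = -15
I (Chance): 1/3·13 + 1/3·12 + 1/3·-8 = 5.67
J (MAX): max(7, 7, -17) = 7
H (MIN): min(5.67, 7, 8) = 5.67
Root (MAX): max(1, -15, 5.67) = 5.67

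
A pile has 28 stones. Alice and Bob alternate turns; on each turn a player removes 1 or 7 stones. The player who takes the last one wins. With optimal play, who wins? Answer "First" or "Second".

Positions where the player to move wins (W) vs loses (L):
i:   0  1  2  3  4  5  6  7  8  9 10 11 12 13 14 15 16 17 18 19 20 21 22 23 24 25 26 27 28
     L  W  L  W  L  W  L  W  L  W  L  W  L  W  L  W  L  W  L  W  L  W  L  W  L  W  L  W  L
Position 28 is L, so the second player wins.

Second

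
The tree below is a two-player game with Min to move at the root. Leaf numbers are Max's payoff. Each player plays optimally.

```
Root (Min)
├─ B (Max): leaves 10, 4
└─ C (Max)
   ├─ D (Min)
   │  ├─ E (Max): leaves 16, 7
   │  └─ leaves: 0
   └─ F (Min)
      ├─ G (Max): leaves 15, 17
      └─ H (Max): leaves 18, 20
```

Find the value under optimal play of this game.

B (Max): max(10, 4) = 10
E (Max): max(16, 7) = 16
D (Min): min(16, 0) = 0
G (Max): max(15, 17) = 17
H (Max): max(18, 20) = 20
F (Min): min(17, 20) = 17
C (Max): max(0, 17) = 17
Root (Min): min(10, 17) = 10

10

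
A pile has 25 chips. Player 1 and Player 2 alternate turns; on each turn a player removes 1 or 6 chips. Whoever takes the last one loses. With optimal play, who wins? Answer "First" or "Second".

First

Compute winning (W) and losing (L) positions by backward induction:
i:   0  1  2  3  4  5  6  7  8  9 10 11 12 13 14 15 16 17 18 19 20 21 22 23 24 25
     W  L  W  L  W  L  W  W  L  W  L  W  L  W  W  L  W  L  W  L  W  W  L  W  L  W
Position 25 is W, so the first player wins.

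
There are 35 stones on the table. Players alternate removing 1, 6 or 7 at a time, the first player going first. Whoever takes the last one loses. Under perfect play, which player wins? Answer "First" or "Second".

First

Mark each pile size as W (mover wins) or L (mover loses):
i:   0  1  2  3  4  5  6  7  8  9 10 11 12 13 14 15 16 17 18 19 20 21 22 23 24 25 26 27 28 29 30 31 32 33 34 35
     W  L  W  L  W  L  W  W  W  W  W  W  W  L  W  L  W  L  W  W  W  W  W  W  W  L  W  L  W  L  W  W  W  W  W  W
Position 35 is W, so the first player wins.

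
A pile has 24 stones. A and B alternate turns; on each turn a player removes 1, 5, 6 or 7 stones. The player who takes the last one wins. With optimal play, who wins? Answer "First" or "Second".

i:   0  1  2  3  4  5  6  7  8  9 10 11 12 13 14 15 16 17 18 19 20 21 22 23 24
     L  W  L  W  L  W  W  W  W  W  W  W  L  W  L  W  L  W  W  W  W  W  W  W  L
Position 24 is L, so the second player wins.

Second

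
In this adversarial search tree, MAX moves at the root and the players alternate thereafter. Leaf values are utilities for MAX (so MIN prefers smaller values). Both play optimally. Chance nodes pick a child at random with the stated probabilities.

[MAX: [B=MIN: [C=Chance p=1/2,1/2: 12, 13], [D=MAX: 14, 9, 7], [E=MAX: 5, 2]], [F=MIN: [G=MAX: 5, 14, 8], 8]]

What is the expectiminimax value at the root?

8

C (Chance): 1/2·12 + 1/2·13 = 12.5
D (MAX): max(14, 9, 7) = 14
E (MAX): max(5, 2) = 5
B (MIN): min(12.5, 14, 5) = 5
G (MAX): max(5, 14, 8) = 14
F (MIN): min(14, 8) = 8
Root (MAX): max(5, 8) = 8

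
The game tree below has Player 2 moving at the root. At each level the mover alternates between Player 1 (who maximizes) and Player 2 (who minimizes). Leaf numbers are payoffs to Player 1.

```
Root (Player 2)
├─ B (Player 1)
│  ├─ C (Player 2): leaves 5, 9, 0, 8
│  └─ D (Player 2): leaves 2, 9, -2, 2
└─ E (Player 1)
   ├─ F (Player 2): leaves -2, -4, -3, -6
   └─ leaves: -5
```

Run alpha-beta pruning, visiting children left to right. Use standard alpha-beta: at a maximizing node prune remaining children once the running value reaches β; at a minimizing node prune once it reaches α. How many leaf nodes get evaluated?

12

C [α=-∞,β=+∞]: v=0
D [α=0,β=+∞]: v=-2 after child 3 ≤ α → α-cutoff, skip 1
B [α=-∞,β=+∞]: v=0
F [α=-∞,β=0]: v=-6
E [α=-∞,β=0]: v=-5
Root [α=-∞,β=+∞]: v=-5
Leaves evaluated: 12 of 13.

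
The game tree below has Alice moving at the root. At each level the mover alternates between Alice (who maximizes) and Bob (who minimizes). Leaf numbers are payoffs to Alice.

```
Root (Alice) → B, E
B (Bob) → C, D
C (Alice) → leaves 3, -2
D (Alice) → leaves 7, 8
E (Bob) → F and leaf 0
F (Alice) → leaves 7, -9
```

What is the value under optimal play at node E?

0

F: max(7, -9) = 7
E: min(7, 0) = 0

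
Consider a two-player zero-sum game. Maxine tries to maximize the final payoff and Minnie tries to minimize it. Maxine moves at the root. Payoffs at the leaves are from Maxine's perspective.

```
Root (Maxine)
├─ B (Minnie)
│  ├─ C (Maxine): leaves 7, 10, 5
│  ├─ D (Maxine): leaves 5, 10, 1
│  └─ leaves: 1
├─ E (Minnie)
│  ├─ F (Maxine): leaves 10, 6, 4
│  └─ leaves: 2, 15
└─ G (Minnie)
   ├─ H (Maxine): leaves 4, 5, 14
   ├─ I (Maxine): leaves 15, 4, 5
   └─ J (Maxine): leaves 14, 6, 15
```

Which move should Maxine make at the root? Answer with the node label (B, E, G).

C (Maxine): max(7, 10, 5) = 10
D (Maxine): max(5, 10, 1) = 10
B (Minnie): min(10, 10, 1) = 1
F (Maxine): max(10, 6, 4) = 10
E (Minnie): min(10, 2, 15) = 2
H (Maxine): max(4, 5, 14) = 14
I (Maxine): max(15, 4, 5) = 15
J (Maxine): max(14, 6, 15) = 15
G (Minnie): min(14, 15, 15) = 14
Root (Maxine): max(1, 2, 14) = 14
Maxine picks the child with the highest value: G (value 14).

G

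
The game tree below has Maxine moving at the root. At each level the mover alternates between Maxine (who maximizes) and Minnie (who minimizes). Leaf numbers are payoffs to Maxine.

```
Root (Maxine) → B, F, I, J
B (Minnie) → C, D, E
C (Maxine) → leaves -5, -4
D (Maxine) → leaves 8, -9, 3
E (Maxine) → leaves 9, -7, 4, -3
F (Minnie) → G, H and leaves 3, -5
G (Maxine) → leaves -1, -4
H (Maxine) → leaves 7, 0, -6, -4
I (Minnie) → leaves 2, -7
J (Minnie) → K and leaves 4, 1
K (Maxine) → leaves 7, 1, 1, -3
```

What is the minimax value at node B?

C: max(-5, -4) = -4
D: max(8, -9, 3) = 8
E: max(9, -7, 4, -3) = 9
B: min(-4, 8, 9) = -4

-4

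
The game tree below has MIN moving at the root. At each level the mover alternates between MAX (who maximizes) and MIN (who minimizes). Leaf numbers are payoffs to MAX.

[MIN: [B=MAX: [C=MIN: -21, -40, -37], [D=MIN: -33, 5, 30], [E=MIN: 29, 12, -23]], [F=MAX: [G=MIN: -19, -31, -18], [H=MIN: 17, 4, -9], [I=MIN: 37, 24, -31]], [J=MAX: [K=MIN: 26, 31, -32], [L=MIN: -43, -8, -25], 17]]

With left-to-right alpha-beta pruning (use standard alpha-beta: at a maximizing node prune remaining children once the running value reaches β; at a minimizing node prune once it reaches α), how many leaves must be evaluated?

20

C [α=-∞,β=+∞]: v=-40
D [α=-40,β=+∞]: v=-33
E [α=-33,β=+∞]: v=-23
B [α=-∞,β=+∞]: v=-23
G [α=-∞,β=-23]: v=-31
H [α=-31,β=-23]: v=-9
F [α=-∞,β=-23]: v=-9 after child 2 ≥ β → β-cutoff, skip 1
K [α=-∞,β=-23]: v=-32
L [α=-32,β=-23]: v=-43 after child 1 ≤ α → α-cutoff, skip 2
J [α=-∞,β=-23]: v=17
Root [α=-∞,β=+∞]: v=-23
Leaves evaluated: 20 of 25.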